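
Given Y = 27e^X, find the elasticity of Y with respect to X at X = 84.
Elasticity = 84

Elasticity = (dY/dX) · (X/Y)

dY/dX = 27·e^X
At X = 84: dY/dX = 27·e^84, Y = 27·e^84

Elasticity = (27·e^84) · (84 / (27·e^84)) = 84

Interpretation: for a small percentage change in X, the percentage change in Y is approximately 84.00 times as large.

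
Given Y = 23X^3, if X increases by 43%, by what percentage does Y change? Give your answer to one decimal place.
192.4%

For Y = 23X^3:
If X → X(1 + 0.43)
Then Y → Y · (1 + 0.43)^3
     ≈ Y · 2.9242

Percentage change = ((1 + 0.43)^3 − 1) × 100% ≈ 192.4%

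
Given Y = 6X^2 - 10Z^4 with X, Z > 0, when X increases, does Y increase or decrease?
Y increases

Taking the partial derivative:
∂Y/∂X = 12X

∂Y/∂X = 12X > 0 (assuming positive values)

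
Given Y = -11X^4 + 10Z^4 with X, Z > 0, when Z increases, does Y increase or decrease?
Y increases

Taking the partial derivative:
∂Y/∂Z = 40Z^3

∂Y/∂Z = 40Z^3 > 0 (assuming positive values)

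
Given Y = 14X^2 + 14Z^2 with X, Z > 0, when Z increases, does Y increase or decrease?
Y increases

Taking the partial derivative:
∂Y/∂Z = 28Z

∂Y/∂Z = 28Z > 0 (assuming positive values)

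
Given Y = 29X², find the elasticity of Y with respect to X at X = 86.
Elasticity = 2

Elasticity = (dY/dX) · (X/Y)

dY/dX = 58·X
At X = 86: dY/dX = 4988, Y = 214484

Elasticity = 4988 · (86 / 214484) = 2

Interpretation: for a small percentage change in X, the percentage change in Y is approximately 2.00 times as large.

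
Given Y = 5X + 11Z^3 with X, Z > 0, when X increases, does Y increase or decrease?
Y increases

Taking the partial derivative:
∂Y/∂X = 5

∂Y/∂X = 5 > 0 (assuming positive values)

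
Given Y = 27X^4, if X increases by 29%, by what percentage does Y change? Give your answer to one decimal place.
176.9%

For Y = 27X^4:
If X → X(1 + 0.29)
Then Y → Y · (1 + 0.29)^4
     ≈ Y · 2.7692

Percentage change = ((1 + 0.29)^4 − 1) × 100% ≈ 176.9%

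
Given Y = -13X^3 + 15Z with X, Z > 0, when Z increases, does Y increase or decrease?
Y increases

Taking the partial derivative:
∂Y/∂Z = 15

∂Y/∂Z = 15 > 0 (assuming positive values)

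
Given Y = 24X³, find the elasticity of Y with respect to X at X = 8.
Elasticity = 3

Elasticity = (dY/dX) · (X/Y)

dY/dX = 72·X²
At X = 8: dY/dX = 4608, Y = 12288

Elasticity = 4608 · (8 / 12288) = 3

Interpretation: for a small percentage change in X, the percentage change in Y is approximately 3.00 times as large.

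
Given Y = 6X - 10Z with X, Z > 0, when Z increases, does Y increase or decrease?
Y decreases

Taking the partial derivative:
∂Y/∂Z = -10

∂Y/∂Z = -10 < 0 (assuming positive values)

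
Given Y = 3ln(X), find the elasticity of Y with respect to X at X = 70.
Elasticity = 1/ln(70) ≈ 0.2354

Elasticity = (dY/dX) · (X/Y)

dY/dX = 3/X
At X = 70: dY/dX = 3/70, Y = 3·ln(70)

Elasticity = (3/70) · (70 / (3·ln(70))) = 1/ln(70) ≈ 0.2354

Interpretation: for a small percentage change in X, the percentage change in Y is approximately 0.24 times as large.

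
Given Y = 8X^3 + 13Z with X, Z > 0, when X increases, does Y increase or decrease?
Y increases

Taking the partial derivative:
∂Y/∂X = 24X^2

∂Y/∂X = 24X^2 > 0 (assuming positive values)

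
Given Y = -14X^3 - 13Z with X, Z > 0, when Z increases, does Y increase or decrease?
Y decreases

Taking the partial derivative:
∂Y/∂Z = -13

∂Y/∂Z = -13 < 0 (assuming positive values)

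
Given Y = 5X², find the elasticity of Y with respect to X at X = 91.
Elasticity = 2

Elasticity = (dY/dX) · (X/Y)

dY/dX = 10·X
At X = 91: dY/dX = 910, Y = 41405

Elasticity = 910 · (91 / 41405) = 2

Interpretation: for a small percentage change in X, the percentage change in Y is approximately 2.00 times as large.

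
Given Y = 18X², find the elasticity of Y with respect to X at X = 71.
Elasticity = 2

Elasticity = (dY/dX) · (X/Y)

dY/dX = 36·X
At X = 71: dY/dX = 2556, Y = 90738

Elasticity = 2556 · (71 / 90738) = 2

Interpretation: for a small percentage change in X, the percentage change in Y is approximately 2.00 times as large.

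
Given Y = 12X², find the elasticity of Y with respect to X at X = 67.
Elasticity = 2

Elasticity = (dY/dX) · (X/Y)

dY/dX = 24·X
At X = 67: dY/dX = 1608, Y = 53868

Elasticity = 1608 · (67 / 53868) = 2

Interpretation: for a small percentage change in X, the percentage change in Y is approximately 2.00 times as large.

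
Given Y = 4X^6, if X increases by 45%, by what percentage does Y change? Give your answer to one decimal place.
829.4%

For Y = 4X^6:
If X → X(1 + 0.45)
Then Y → Y · (1 + 0.45)^6
     ≈ Y · 9.2941

Percentage change = ((1 + 0.45)^6 − 1) × 100% ≈ 829.4%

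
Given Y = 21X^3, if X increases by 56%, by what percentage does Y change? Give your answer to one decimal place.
279.6%

For Y = 21X^3:
If X → X(1 + 0.56)
Then Y → Y · (1 + 0.56)^3
     ≈ Y · 3.7964

Percentage change = ((1 + 0.56)^3 − 1) × 100% ≈ 279.6%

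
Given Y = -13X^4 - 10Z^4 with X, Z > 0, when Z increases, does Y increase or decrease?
Y decreases

Taking the partial derivative:
∂Y/∂Z = -40Z^3

∂Y/∂Z = -40Z^3 < 0 (assuming positive values)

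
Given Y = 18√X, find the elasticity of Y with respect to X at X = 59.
Elasticity = 1/2

Elasticity = (dY/dX) · (X/Y)

dY/dX = 9/√X
At X = 59: dY/dX = 9·√59/59, Y = 18·√59

Elasticity = (9·√59/59) · (59 / (18·√59)) = 1/2

Interpretation: for a small percentage change in X, the percentage change in Y is approximately 0.50 times as large.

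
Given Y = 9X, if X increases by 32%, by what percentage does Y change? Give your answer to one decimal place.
32.0%

For Y = 9X:
If X → X(1 + 0.32)
Then Y → Y · (1 + 0.32)^1
     = Y · 1.3200

Percentage change = ((1 + 0.32)^1 − 1) × 100% = 32.0%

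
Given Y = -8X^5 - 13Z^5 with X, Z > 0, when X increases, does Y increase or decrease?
Y decreases

Taking the partial derivative:
∂Y/∂X = -40X^4

∂Y/∂X = -40X^4 < 0 (assuming positive values)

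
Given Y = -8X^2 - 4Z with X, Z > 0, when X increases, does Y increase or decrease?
Y decreases

Taking the partial derivative:
∂Y/∂X = -16X

∂Y/∂X = -16X < 0 (assuming positive values)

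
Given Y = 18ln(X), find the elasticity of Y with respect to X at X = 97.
Elasticity = 1/ln(97) ≈ 0.2186

Elasticity = (dY/dX) · (X/Y)

dY/dX = 18/X
At X = 97: dY/dX = 18/97, Y = 18·ln(97)

Elasticity = (18/97) · (97 / (18·ln(97))) = 1/ln(97) ≈ 0.2186

Interpretation: for a small percentage change in X, the percentage change in Y is approximately 0.22 times as large.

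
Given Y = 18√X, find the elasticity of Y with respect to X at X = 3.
Elasticity = 1/2

Elasticity = (dY/dX) · (X/Y)

dY/dX = 9/√X
At X = 3: dY/dX = 3·√3, Y = 18·√3

Elasticity = (3·√3) · (3 / (18·√3)) = 1/2

Interpretation: for a small percentage change in X, the percentage change in Y is approximately 0.50 times as large.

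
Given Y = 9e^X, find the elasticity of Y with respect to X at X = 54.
Elasticity = 54

Elasticity = (dY/dX) · (X/Y)

dY/dX = 9·e^X
At X = 54: dY/dX = 9·e^54, Y = 9·e^54

Elasticity = (9·e^54) · (54 / (9·e^54)) = 54

Interpretation: for a small percentage change in X, the percentage change in Y is approximately 54.00 times as large.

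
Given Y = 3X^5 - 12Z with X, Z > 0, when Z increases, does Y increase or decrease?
Y decreases

Taking the partial derivative:
∂Y/∂Z = -12

∂Y/∂Z = -12 < 0 (assuming positive values)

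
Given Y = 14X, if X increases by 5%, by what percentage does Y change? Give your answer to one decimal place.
5.0%

For Y = 14X:
If X → X(1 + 0.05)
Then Y → Y · (1 + 0.05)^1
     = Y · 1.0500

Percentage change = ((1 + 0.05)^1 − 1) × 100% = 5.0%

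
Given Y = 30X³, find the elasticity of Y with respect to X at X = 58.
Elasticity = 3

Elasticity = (dY/dX) · (X/Y)

dY/dX = 90·X²
At X = 58: dY/dX = 302760, Y = 5853360

Elasticity = 302760 · (58 / 5853360) = 3

Interpretation: for a small percentage change in X, the percentage change in Y is approximately 3.00 times as large.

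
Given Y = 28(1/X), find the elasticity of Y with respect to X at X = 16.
Elasticity = -1

Elasticity = (dY/dX) · (X/Y)

dY/dX = -28/X²
At X = 16: dY/dX = -7/64, Y = 7/4

Elasticity = (-7/64) · (16 / (7/4)) = -1

Interpretation: for a small percentage change in X, the percentage change in Y is approximately -1.00 times as large.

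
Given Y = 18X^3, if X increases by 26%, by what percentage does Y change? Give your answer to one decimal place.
100.0%

For Y = 18X^3:
If X → X(1 + 0.26)
Then Y → Y · (1 + 0.26)^3
     ≈ Y · 2.0004

Percentage change = ((1 + 0.26)^3 − 1) × 100% ≈ 100.0%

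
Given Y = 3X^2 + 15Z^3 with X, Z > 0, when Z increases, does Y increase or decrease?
Y increases

Taking the partial derivative:
∂Y/∂Z = 45Z^2

∂Y/∂Z = 45Z^2 > 0 (assuming positive values)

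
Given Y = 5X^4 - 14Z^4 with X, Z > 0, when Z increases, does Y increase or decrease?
Y decreases

Taking the partial derivative:
∂Y/∂Z = -56Z^3

∂Y/∂Z = -56Z^3 < 0 (assuming positive values)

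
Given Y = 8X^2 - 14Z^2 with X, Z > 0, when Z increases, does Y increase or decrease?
Y decreases

Taking the partial derivative:
∂Y/∂Z = -28Z

∂Y/∂Z = -28Z < 0 (assuming positive values)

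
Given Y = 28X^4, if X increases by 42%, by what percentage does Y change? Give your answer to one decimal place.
306.6%

For Y = 28X^4:
If X → X(1 + 0.42)
Then Y → Y · (1 + 0.42)^4
     ≈ Y · 4.0659

Percentage change = ((1 + 0.42)^4 − 1) × 100% ≈ 306.6%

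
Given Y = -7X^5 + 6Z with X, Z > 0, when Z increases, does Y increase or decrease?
Y increases

Taking the partial derivative:
∂Y/∂Z = 6

∂Y/∂Z = 6 > 0 (assuming positive values)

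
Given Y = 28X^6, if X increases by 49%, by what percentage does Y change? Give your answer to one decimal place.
994.3%

For Y = 28X^6:
If X → X(1 + 0.49)
Then Y → Y · (1 + 0.49)^6
     ≈ Y · 10.9425

Percentage change = ((1 + 0.49)^6 − 1) × 100% ≈ 994.3%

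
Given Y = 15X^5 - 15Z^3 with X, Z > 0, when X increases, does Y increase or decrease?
Y increases

Taking the partial derivative:
∂Y/∂X = 75X^4

∂Y/∂X = 75X^4 > 0 (assuming positive values)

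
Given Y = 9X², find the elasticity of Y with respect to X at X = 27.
Elasticity = 2

Elasticity = (dY/dX) · (X/Y)

dY/dX = 18·X
At X = 27: dY/dX = 486, Y = 6561

Elasticity = 486 · (27 / 6561) = 2

Interpretation: for a small percentage change in X, the percentage change in Y is approximately 2.00 times as large.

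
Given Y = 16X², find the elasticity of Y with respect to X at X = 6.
Elasticity = 2

Elasticity = (dY/dX) · (X/Y)

dY/dX = 32·X
At X = 6: dY/dX = 192, Y = 576

Elasticity = 192 · (6 / 576) = 2

Interpretation: for a small percentage change in X, the percentage change in Y is approximately 2.00 times as large.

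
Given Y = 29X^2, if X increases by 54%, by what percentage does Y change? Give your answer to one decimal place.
137.2%

For Y = 29X^2:
If X → X(1 + 0.54)
Then Y → Y · (1 + 0.54)^2
     = Y · 2.3716

Percentage change = ((1 + 0.54)^2 − 1) × 100% ≈ 137.2%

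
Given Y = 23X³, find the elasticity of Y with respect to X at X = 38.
Elasticity = 3

Elasticity = (dY/dX) · (X/Y)

dY/dX = 69·X²
At X = 38: dY/dX = 99636, Y = 1262056

Elasticity = 99636 · (38 / 1262056) = 3

Interpretation: for a small percentage change in X, the percentage change in Y is approximately 3.00 times as large.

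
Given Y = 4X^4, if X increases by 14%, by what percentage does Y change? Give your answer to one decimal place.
68.9%

For Y = 4X^4:
If X → X(1 + 0.14)
Then Y → Y · (1 + 0.14)^4
     ≈ Y · 1.6890

Percentage change = ((1 + 0.14)^4 − 1) × 100% ≈ 68.9%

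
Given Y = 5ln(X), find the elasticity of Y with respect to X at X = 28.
Elasticity = 1/ln(28) ≈ 0.3001

Elasticity = (dY/dX) · (X/Y)

dY/dX = 5/X
At X = 28: dY/dX = 5/28, Y = 5·ln(28)

Elasticity = (5/28) · (28 / (5·ln(28))) = 1/ln(28) ≈ 0.3001

Interpretation: for a small percentage change in X, the percentage change in Y is approximately 0.30 times as large.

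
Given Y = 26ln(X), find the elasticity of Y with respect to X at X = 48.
Elasticity = 1/ln(48) ≈ 0.2583

Elasticity = (dY/dX) · (X/Y)

dY/dX = 26/X
At X = 48: dY/dX = 13/24, Y = 26·ln(48)

Elasticity = (13/24) · (48 / (26·ln(48))) = 1/ln(48) ≈ 0.2583

Interpretation: for a small percentage change in X, the percentage change in Y is approximately 0.26 times as large.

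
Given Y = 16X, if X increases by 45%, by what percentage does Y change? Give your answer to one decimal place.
45.0%

For Y = 16X:
If X → X(1 + 0.45)
Then Y → Y · (1 + 0.45)^1
     = Y · 1.4500

Percentage change = ((1 + 0.45)^1 − 1) × 100% = 45.0%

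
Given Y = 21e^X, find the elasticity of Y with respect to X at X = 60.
Elasticity = 60

Elasticity = (dY/dX) · (X/Y)

dY/dX = 21·e^X
At X = 60: dY/dX = 21·e^60, Y = 21·e^60

Elasticity = (21·e^60) · (60 / (21·e^60)) = 60

Interpretation: for a small percentage change in X, the percentage change in Y is approximately 60.00 times as large.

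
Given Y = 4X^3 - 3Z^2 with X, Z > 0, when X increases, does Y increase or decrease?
Y increases

Taking the partial derivative:
∂Y/∂X = 12X^2

∂Y/∂X = 12X^2 > 0 (assuming positive values)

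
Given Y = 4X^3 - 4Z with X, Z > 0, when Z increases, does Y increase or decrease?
Y decreases

Taking the partial derivative:
∂Y/∂Z = -4

∂Y/∂Z = -4 < 0 (assuming positive values)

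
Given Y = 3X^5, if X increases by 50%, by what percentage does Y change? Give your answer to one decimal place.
659.4%

For Y = 3X^5:
If X → X(1 + 0.5)
Then Y → Y · (1 + 0.5)^5
     ≈ Y · 7.5938

Percentage change = ((1 + 0.5)^5 − 1) × 100% ≈ 659.4%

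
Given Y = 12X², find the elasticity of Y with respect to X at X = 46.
Elasticity = 2

Elasticity = (dY/dX) · (X/Y)

dY/dX = 24·X
At X = 46: dY/dX = 1104, Y = 25392

Elasticity = 1104 · (46 / 25392) = 2

Interpretation: for a small percentage change in X, the percentage change in Y is approximately 2.00 times as large.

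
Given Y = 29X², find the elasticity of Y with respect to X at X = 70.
Elasticity = 2

Elasticity = (dY/dX) · (X/Y)

dY/dX = 58·X
At X = 70: dY/dX = 4060, Y = 142100

Elasticity = 4060 · (70 / 142100) = 2

Interpretation: for a small percentage change in X, the percentage change in Y is approximately 2.00 times as large.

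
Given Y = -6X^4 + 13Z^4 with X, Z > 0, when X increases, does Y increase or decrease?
Y decreases

Taking the partial derivative:
∂Y/∂X = -24X^3

∂Y/∂X = -24X^3 < 0 (assuming positive values)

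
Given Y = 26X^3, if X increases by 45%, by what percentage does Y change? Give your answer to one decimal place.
204.9%

For Y = 26X^3:
If X → X(1 + 0.45)
Then Y → Y · (1 + 0.45)^3
     ≈ Y · 3.0486

Percentage change = ((1 + 0.45)^3 − 1) × 100% ≈ 204.9%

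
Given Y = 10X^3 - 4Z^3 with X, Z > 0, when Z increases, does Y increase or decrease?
Y decreases

Taking the partial derivative:
∂Y/∂Z = -12Z^2

∂Y/∂Z = -12Z^2 < 0 (assuming positive values)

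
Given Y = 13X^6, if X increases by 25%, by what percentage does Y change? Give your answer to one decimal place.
281.5%

For Y = 13X^6:
If X → X(1 + 0.25)
Then Y → Y · (1 + 0.25)^6
     ≈ Y · 3.8147

Percentage change = ((1 + 0.25)^6 − 1) × 100% ≈ 281.5%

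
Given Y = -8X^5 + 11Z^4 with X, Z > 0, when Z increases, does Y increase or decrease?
Y increases

Taking the partial derivative:
∂Y/∂Z = 44Z^3

∂Y/∂Z = 44Z^3 > 0 (assuming positive values)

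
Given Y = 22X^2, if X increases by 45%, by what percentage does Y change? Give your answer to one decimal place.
110.3%

For Y = 22X^2:
If X → X(1 + 0.45)
Then Y → Y · (1 + 0.45)^2
     = Y · 2.1025

Percentage change = ((1 + 0.45)^2 − 1) × 100% ≈ 110.3%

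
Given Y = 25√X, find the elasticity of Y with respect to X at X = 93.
Elasticity = 1/2

Elasticity = (dY/dX) · (X/Y)

dY/dX = 25/(2·√X)
At X = 93: dY/dX = 25·√93/186, Y = 25·√93

Elasticity = (25·√93/186) · (93 / (25·√93)) = 1/2

Interpretation: for a small percentage change in X, the percentage change in Y is approximately 0.50 times as large.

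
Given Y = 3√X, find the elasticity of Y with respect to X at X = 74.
Elasticity = 1/2

Elasticity = (dY/dX) · (X/Y)

dY/dX = 3/(2·√X)
At X = 74: dY/dX = 3·√74/148, Y = 3·√74

Elasticity = (3·√74/148) · (74 / (3·√74)) = 1/2

Interpretation: for a small percentage change in X, the percentage change in Y is approximately 0.50 times as large.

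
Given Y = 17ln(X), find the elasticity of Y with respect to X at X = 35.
Elasticity = 1/ln(35) ≈ 0.2813

Elasticity = (dY/dX) · (X/Y)

dY/dX = 17/X
At X = 35: dY/dX = 17/35, Y = 17·ln(35)

Elasticity = (17/35) · (35 / (17·ln(35))) = 1/ln(35) ≈ 0.2813

Interpretation: for a small percentage change in X, the percentage change in Y is approximately 0.28 times as large.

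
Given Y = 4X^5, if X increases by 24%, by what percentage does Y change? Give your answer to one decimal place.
193.2%

For Y = 4X^5:
If X → X(1 + 0.24)
Then Y → Y · (1 + 0.24)^5
     ≈ Y · 2.9316

Percentage change = ((1 + 0.24)^5 − 1) × 100% ≈ 193.2%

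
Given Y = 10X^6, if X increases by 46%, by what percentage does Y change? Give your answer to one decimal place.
868.5%

For Y = 10X^6:
If X → X(1 + 0.46)
Then Y → Y · (1 + 0.46)^6
     ≈ Y · 9.6854

Percentage change = ((1 + 0.46)^6 − 1) × 100% ≈ 868.5%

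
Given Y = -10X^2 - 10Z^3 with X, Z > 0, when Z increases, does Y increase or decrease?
Y decreases

Taking the partial derivative:
∂Y/∂Z = -30Z^2

∂Y/∂Z = -30Z^2 < 0 (assuming positive values)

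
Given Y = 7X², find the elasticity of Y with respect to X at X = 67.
Elasticity = 2

Elasticity = (dY/dX) · (X/Y)

dY/dX = 14·X
At X = 67: dY/dX = 938, Y = 31423

Elasticity = 938 · (67 / 31423) = 2

Interpretation: for a small percentage change in X, the percentage change in Y is approximately 2.00 times as large.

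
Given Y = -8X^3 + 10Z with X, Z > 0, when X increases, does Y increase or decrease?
Y decreases

Taking the partial derivative:
∂Y/∂X = -24X^2

∂Y/∂X = -24X^2 < 0 (assuming positive values)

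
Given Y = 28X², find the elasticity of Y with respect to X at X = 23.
Elasticity = 2

Elasticity = (dY/dX) · (X/Y)

dY/dX = 56·X
At X = 23: dY/dX = 1288, Y = 14812

Elasticity = 1288 · (23 / 14812) = 2

Interpretation: for a small percentage change in X, the percentage change in Y is approximately 2.00 times as large.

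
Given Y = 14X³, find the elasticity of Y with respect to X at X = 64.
Elasticity = 3

Elasticity = (dY/dX) · (X/Y)

dY/dX = 42·X²
At X = 64: dY/dX = 172032, Y = 3670016

Elasticity = 172032 · (64 / 3670016) = 3

Interpretation: for a small percentage change in X, the percentage change in Y is approximately 3.00 times as large.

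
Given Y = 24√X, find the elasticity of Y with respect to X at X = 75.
Elasticity = 1/2

Elasticity = (dY/dX) · (X/Y)

dY/dX = 12/√X
At X = 75: dY/dX = 4·√3/5, Y = 120·√3

Elasticity = (4·√3/5) · (75 / (120·√3)) = 1/2

Interpretation: for a small percentage change in X, the percentage change in Y is approximately 0.50 times as large.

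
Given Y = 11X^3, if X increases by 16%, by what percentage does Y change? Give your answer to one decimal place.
56.1%

For Y = 11X^3:
If X → X(1 + 0.16)
Then Y → Y · (1 + 0.16)^3
     ≈ Y · 1.5609

Percentage change = ((1 + 0.16)^3 − 1) × 100% ≈ 56.1%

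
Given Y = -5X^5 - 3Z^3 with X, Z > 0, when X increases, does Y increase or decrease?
Y decreases

Taking the partial derivative:
∂Y/∂X = -25X^4

∂Y/∂X = -25X^4 < 0 (assuming positive values)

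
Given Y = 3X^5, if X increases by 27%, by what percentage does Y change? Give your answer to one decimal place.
230.4%

For Y = 3X^5:
If X → X(1 + 0.27)
Then Y → Y · (1 + 0.27)^5
     ≈ Y · 3.3038

Percentage change = ((1 + 0.27)^5 − 1) × 100% ≈ 230.4%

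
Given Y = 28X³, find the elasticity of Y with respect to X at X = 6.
Elasticity = 3

Elasticity = (dY/dX) · (X/Y)

dY/dX = 84·X²
At X = 6: dY/dX = 3024, Y = 6048

Elasticity = 3024 · (6 / 6048) = 3

Interpretation: for a small percentage change in X, the percentage change in Y is approximately 3.00 times as large.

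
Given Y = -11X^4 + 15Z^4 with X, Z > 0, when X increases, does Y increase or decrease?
Y decreases

Taking the partial derivative:
∂Y/∂X = -44X^3

∂Y/∂X = -44X^3 < 0 (assuming positive values)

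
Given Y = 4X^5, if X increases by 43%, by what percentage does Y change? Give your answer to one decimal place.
498.0%

For Y = 4X^5:
If X → X(1 + 0.43)
Then Y → Y · (1 + 0.43)^5
     ≈ Y · 5.9797

Percentage change = ((1 + 0.43)^5 − 1) × 100% ≈ 498.0%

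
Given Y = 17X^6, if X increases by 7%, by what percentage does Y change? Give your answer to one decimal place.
50.1%

For Y = 17X^6:
If X → X(1 + 0.07)
Then Y → Y · (1 + 0.07)^6
     ≈ Y · 1.5007

Percentage change = ((1 + 0.07)^6 − 1) × 100% ≈ 50.1%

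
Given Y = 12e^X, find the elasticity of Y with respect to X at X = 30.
Elasticity = 30

Elasticity = (dY/dX) · (X/Y)

dY/dX = 12·e^X
At X = 30: dY/dX = 12·e^30, Y = 12·e^30

Elasticity = (12·e^30) · (30 / (12·e^30)) = 30

Interpretation: for a small percentage change in X, the percentage change in Y is approximately 30.00 times as large.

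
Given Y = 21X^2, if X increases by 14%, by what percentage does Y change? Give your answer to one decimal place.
30.0%

For Y = 21X^2:
If X → X(1 + 0.14)
Then Y → Y · (1 + 0.14)^2
     = Y · 1.2996

Percentage change = ((1 + 0.14)^2 − 1) × 100% ≈ 30.0%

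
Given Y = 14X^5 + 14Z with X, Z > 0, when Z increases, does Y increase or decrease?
Y increases

Taking the partial derivative:
∂Y/∂Z = 14

∂Y/∂Z = 14 > 0 (assuming positive values)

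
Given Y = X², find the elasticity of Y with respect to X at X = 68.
Elasticity = 2

Elasticity = (dY/dX) · (X/Y)

dY/dX = 2·X
At X = 68: dY/dX = 136, Y = 4624

Elasticity = 136 · (68 / 4624) = 2

Interpretation: for a small percentage change in X, the percentage change in Y is approximately 2.00 times as large.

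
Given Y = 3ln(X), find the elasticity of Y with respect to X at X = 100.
Elasticity = 1/ln(100) ≈ 0.2171

Elasticity = (dY/dX) · (X/Y)

dY/dX = 3/X
At X = 100: dY/dX = 3/100, Y = 3·ln(100)

Elasticity = (3/100) · (100 / (3·ln(100))) = 1/ln(100) ≈ 0.2171

Interpretation: for a small percentage change in X, the percentage change in Y is approximately 0.22 times as large.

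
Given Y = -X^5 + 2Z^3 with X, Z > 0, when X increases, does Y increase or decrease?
Y decreases

Taking the partial derivative:
∂Y/∂X = -5X^4

∂Y/∂X = -5X^4 < 0 (assuming positive values)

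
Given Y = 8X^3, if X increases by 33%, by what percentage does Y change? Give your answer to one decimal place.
135.3%

For Y = 8X^3:
If X → X(1 + 0.33)
Then Y → Y · (1 + 0.33)^3
     ≈ Y · 2.3526

Percentage change = ((1 + 0.33)^3 − 1) × 100% ≈ 135.3%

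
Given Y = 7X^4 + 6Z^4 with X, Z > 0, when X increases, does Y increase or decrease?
Y increases

Taking the partial derivative:
∂Y/∂X = 28X^3

∂Y/∂X = 28X^3 > 0 (assuming positive values)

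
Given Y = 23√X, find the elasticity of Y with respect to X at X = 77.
Elasticity = 1/2

Elasticity = (dY/dX) · (X/Y)

dY/dX = 23/(2·√X)
At X = 77: dY/dX = 23·√77/154, Y = 23·√77

Elasticity = (23·√77/154) · (77 / (23·√77)) = 1/2

Interpretation: for a small percentage change in X, the percentage change in Y is approximately 0.50 times as large.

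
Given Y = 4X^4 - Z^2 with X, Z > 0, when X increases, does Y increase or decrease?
Y increases

Taking the partial derivative:
∂Y/∂X = 16X^3

∂Y/∂X = 16X^3 > 0 (assuming positive values)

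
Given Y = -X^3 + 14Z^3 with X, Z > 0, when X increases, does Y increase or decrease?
Y decreases

Taking the partial derivative:
∂Y/∂X = -3X^2

∂Y/∂X = -3X^2 < 0 (assuming positive values)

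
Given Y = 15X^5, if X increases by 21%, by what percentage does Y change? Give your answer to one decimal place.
159.4%

For Y = 15X^5:
If X → X(1 + 0.21)
Then Y → Y · (1 + 0.21)^5
     ≈ Y · 2.5937

Percentage change = ((1 + 0.21)^5 − 1) × 100% ≈ 159.4%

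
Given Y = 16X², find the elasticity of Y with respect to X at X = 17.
Elasticity = 2

Elasticity = (dY/dX) · (X/Y)

dY/dX = 32·X
At X = 17: dY/dX = 544, Y = 4624

Elasticity = 544 · (17 / 4624) = 2

Interpretation: for a small percentage change in X, the percentage change in Y is approximately 2.00 times as large.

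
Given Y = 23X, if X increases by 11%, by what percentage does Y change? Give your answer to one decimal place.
11.0%

For Y = 23X:
If X → X(1 + 0.11)
Then Y → Y · (1 + 0.11)^1
     = Y · 1.1100

Percentage change = ((1 + 0.11)^1 − 1) × 100% = 11.0%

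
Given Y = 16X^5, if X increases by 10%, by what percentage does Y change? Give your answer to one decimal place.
61.1%

For Y = 16X^5:
If X → X(1 + 0.1)
Then Y → Y · (1 + 0.1)^5
     ≈ Y · 1.6105

Percentage change = ((1 + 0.1)^5 − 1) × 100% ≈ 61.1%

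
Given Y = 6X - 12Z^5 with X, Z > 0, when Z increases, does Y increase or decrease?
Y decreases

Taking the partial derivative:
∂Y/∂Z = -60Z^4

∂Y/∂Z = -60Z^4 < 0 (assuming positive values)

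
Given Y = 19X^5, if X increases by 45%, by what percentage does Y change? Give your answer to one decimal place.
541.0%

For Y = 19X^5:
If X → X(1 + 0.45)
Then Y → Y · (1 + 0.45)^5
     ≈ Y · 6.4097

Percentage change = ((1 + 0.45)^5 − 1) × 100% ≈ 541.0%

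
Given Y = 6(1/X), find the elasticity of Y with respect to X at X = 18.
Elasticity = -1

Elasticity = (dY/dX) · (X/Y)

dY/dX = -6/X²
At X = 18: dY/dX = -1/54, Y = 1/3

Elasticity = (-1/54) · (18 / (1/3)) = -1

Interpretation: for a small percentage change in X, the percentage change in Y is approximately -1.00 times as large.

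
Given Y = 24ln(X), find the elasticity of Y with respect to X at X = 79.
Elasticity = 1/ln(79) ≈ 0.2289

Elasticity = (dY/dX) · (X/Y)

dY/dX = 24/X
At X = 79: dY/dX = 24/79, Y = 24·ln(79)

Elasticity = (24/79) · (79 / (24·ln(79))) = 1/ln(79) ≈ 0.2289

Interpretation: for a small percentage change in X, the percentage change in Y is approximately 0.23 times as large.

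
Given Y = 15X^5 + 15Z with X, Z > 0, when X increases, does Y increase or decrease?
Y increases

Taking the partial derivative:
∂Y/∂X = 75X^4

∂Y/∂X = 75X^4 > 0 (assuming positive values)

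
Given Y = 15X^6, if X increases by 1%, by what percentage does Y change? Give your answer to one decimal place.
6.2%

For Y = 15X^6:
If X → X(1 + 0.01)
Then Y → Y · (1 + 0.01)^6
     ≈ Y · 1.0615

Percentage change = ((1 + 0.01)^6 − 1) × 100% ≈ 6.2%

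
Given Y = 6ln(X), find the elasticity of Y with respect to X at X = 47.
Elasticity = 1/ln(47) ≈ 0.2597

Elasticity = (dY/dX) · (X/Y)

dY/dX = 6/X
At X = 47: dY/dX = 6/47, Y = 6·ln(47)

Elasticity = (6/47) · (47 / (6·ln(47))) = 1/ln(47) ≈ 0.2597

Interpretation: for a small percentage change in X, the percentage change in Y is approximately 0.26 times as large.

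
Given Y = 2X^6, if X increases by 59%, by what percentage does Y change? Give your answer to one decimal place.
1515.8%

For Y = 2X^6:
If X → X(1 + 0.59)
Then Y → Y · (1 + 0.59)^6
     ≈ Y · 16.1578

Percentage change = ((1 + 0.59)^6 − 1) × 100% ≈ 1515.8%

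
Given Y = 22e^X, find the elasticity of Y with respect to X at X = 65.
Elasticity = 65

Elasticity = (dY/dX) · (X/Y)

dY/dX = 22·e^X
At X = 65: dY/dX = 22·e^65, Y = 22·e^65

Elasticity = (22·e^65) · (65 / (22·e^65)) = 65

Interpretation: for a small percentage change in X, the percentage change in Y is approximately 65.00 times as large.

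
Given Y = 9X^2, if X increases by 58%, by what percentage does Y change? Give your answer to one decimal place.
149.6%

For Y = 9X^2:
If X → X(1 + 0.58)
Then Y → Y · (1 + 0.58)^2
     = Y · 2.4964

Percentage change = ((1 + 0.58)^2 − 1) × 100% ≈ 149.6%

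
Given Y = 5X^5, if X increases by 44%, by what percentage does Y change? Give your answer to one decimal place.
519.2%

For Y = 5X^5:
If X → X(1 + 0.44)
Then Y → Y · (1 + 0.44)^5
     ≈ Y · 6.1917

Percentage change = ((1 + 0.44)^5 − 1) × 100% ≈ 519.2%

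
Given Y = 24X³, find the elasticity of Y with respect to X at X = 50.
Elasticity = 3

Elasticity = (dY/dX) · (X/Y)

dY/dX = 72·X²
At X = 50: dY/dX = 180000, Y = 3000000

Elasticity = 180000 · (50 / 3000000) = 3

Interpretation: for a small percentage change in X, the percentage change in Y is approximately 3.00 times as large.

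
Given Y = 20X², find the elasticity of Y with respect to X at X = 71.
Elasticity = 2

Elasticity = (dY/dX) · (X/Y)

dY/dX = 40·X
At X = 71: dY/dX = 2840, Y = 100820

Elasticity = 2840 · (71 / 100820) = 2

Interpretation: for a small percentage change in X, the percentage change in Y is approximately 2.00 times as large.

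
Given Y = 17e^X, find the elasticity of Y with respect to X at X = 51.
Elasticity = 51

Elasticity = (dY/dX) · (X/Y)

dY/dX = 17·e^X
At X = 51: dY/dX = 17·e^51, Y = 17·e^51

Elasticity = (17·e^51) · (51 / (17·e^51)) = 51

Interpretation: for a small percentage change in X, the percentage change in Y is approximately 51.00 times as large.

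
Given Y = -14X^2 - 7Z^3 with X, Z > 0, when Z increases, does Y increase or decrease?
Y decreases

Taking the partial derivative:
∂Y/∂Z = -21Z^2

∂Y/∂Z = -21Z^2 < 0 (assuming positive values)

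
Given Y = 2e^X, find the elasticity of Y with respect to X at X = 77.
Elasticity = 77

Elasticity = (dY/dX) · (X/Y)

dY/dX = 2·e^X
At X = 77: dY/dX = 2·e^77, Y = 2·e^77

Elasticity = (2·e^77) · (77 / (2·e^77)) = 77

Interpretation: for a small percentage change in X, the percentage change in Y is approximately 77.00 times as large.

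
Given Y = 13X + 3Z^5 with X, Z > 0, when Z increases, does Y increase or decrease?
Y increases

Taking the partial derivative:
∂Y/∂Z = 15Z^4

∂Y/∂Z = 15Z^4 > 0 (assuming positive values)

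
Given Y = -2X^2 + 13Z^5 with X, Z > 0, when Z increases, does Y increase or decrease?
Y increases

Taking the partial derivative:
∂Y/∂Z = 65Z^4

∂Y/∂Z = 65Z^4 > 0 (assuming positive values)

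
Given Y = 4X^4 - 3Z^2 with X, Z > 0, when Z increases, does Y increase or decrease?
Y decreases

Taking the partial derivative:
∂Y/∂Z = -6Z

∂Y/∂Z = -6Z < 0 (assuming positive values)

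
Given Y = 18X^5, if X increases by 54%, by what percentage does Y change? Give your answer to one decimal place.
766.2%

For Y = 18X^5:
If X → X(1 + 0.54)
Then Y → Y · (1 + 0.54)^5
     ≈ Y · 8.6617

Percentage change = ((1 + 0.54)^5 − 1) × 100% ≈ 766.2%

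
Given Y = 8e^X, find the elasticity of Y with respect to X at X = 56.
Elasticity = 56

Elasticity = (dY/dX) · (X/Y)

dY/dX = 8·e^X
At X = 56: dY/dX = 8·e^56, Y = 8·e^56

Elasticity = (8·e^56) · (56 / (8·e^56)) = 56

Interpretation: for a small percentage change in X, the percentage change in Y is approximately 56.00 times as large.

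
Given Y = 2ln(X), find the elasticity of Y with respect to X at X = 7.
Elasticity = 1/ln(7) ≈ 0.5139

Elasticity = (dY/dX) · (X/Y)

dY/dX = 2/X
At X = 7: dY/dX = 2/7, Y = 2·ln(7)

Elasticity = (2/7) · (7 / (2·ln(7))) = 1/ln(7) ≈ 0.5139

Interpretation: for a small percentage change in X, the percentage change in Y is approximately 0.51 times as large.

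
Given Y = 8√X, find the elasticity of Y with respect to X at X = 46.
Elasticity = 1/2

Elasticity = (dY/dX) · (X/Y)

dY/dX = 4/√X
At X = 46: dY/dX = 2·√46/23, Y = 8·√46

Elasticity = (2·√46/23) · (46 / (8·√46)) = 1/2

Interpretation: for a small percentage change in X, the percentage change in Y is approximately 0.50 times as large.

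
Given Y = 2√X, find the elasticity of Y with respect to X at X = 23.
Elasticity = 1/2

Elasticity = (dY/dX) · (X/Y)

dY/dX = 1/√X
At X = 23: dY/dX = √23/23, Y = 2·√23

Elasticity = (√23/23) · (23 / (2·√23)) = 1/2

Interpretation: for a small percentage change in X, the percentage change in Y is approximately 0.50 times as large.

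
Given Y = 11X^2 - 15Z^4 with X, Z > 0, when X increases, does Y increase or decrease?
Y increases

Taking the partial derivative:
∂Y/∂X = 22X

∂Y/∂X = 22X > 0 (assuming positive values)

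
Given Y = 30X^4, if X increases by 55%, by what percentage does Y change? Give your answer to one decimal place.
477.2%

For Y = 30X^4:
If X → X(1 + 0.55)
Then Y → Y · (1 + 0.55)^4
     ≈ Y · 5.7720

Percentage change = ((1 + 0.55)^4 − 1) × 100% ≈ 477.2%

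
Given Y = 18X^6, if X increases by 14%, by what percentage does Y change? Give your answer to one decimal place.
119.5%

For Y = 18X^6:
If X → X(1 + 0.14)
Then Y → Y · (1 + 0.14)^6
     ≈ Y · 2.1950

Percentage change = ((1 + 0.14)^6 − 1) × 100% ≈ 119.5%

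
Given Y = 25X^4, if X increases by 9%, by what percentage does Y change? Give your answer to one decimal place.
41.2%

For Y = 25X^4:
If X → X(1 + 0.09)
Then Y → Y · (1 + 0.09)^4
     ≈ Y · 1.4116

Percentage change = ((1 + 0.09)^4 − 1) × 100% ≈ 41.2%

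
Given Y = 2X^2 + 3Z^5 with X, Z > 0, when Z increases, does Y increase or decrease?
Y increases

Taking the partial derivative:
∂Y/∂Z = 15Z^4

∂Y/∂Z = 15Z^4 > 0 (assuming positive values)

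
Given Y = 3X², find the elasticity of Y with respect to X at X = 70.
Elasticity = 2

Elasticity = (dY/dX) · (X/Y)

dY/dX = 6·X
At X = 70: dY/dX = 420, Y = 14700

Elasticity = 420 · (70 / 14700) = 2

Interpretation: for a small percentage change in X, the percentage change in Y is approximately 2.00 times as large.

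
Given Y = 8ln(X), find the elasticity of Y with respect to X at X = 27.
Elasticity = 1/ln(27) ≈ 0.3034

Elasticity = (dY/dX) · (X/Y)

dY/dX = 8/X
At X = 27: dY/dX = 8/27, Y = 8·ln(27)

Elasticity = (8/27) · (27 / (8·ln(27))) = 1/ln(27) ≈ 0.3034

Interpretation: for a small percentage change in X, the percentage change in Y is approximately 0.30 times as large.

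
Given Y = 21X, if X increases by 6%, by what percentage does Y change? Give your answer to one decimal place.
6.0%

For Y = 21X:
If X → X(1 + 0.06)
Then Y → Y · (1 + 0.06)^1
     = Y · 1.0600

Percentage change = ((1 + 0.06)^1 − 1) × 100% = 6.0%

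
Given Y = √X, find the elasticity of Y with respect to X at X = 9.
Elasticity = 1/2

Elasticity = (dY/dX) · (X/Y)

dY/dX = 1/(2·√X)
At X = 9: dY/dX = 1/6, Y = 3

Elasticity = (1/6) · (9 / 3) = 1/2

Interpretation: for a small percentage change in X, the percentage change in Y is approximately 0.50 times as large.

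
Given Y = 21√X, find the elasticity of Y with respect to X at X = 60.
Elasticity = 1/2

Elasticity = (dY/dX) · (X/Y)

dY/dX = 21/(2·√X)
At X = 60: dY/dX = 7·√15/20, Y = 42·√15

Elasticity = (7·√15/20) · (60 / (42·√15)) = 1/2

Interpretation: for a small percentage change in X, the percentage change in Y is approximately 0.50 times as large.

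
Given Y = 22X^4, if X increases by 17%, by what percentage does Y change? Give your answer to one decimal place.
87.4%

For Y = 22X^4:
If X → X(1 + 0.17)
Then Y → Y · (1 + 0.17)^4
     ≈ Y · 1.8739

Percentage change = ((1 + 0.17)^4 − 1) × 100% ≈ 87.4%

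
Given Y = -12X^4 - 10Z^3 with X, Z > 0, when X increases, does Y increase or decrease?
Y decreases

Taking the partial derivative:
∂Y/∂X = -48X^3

∂Y/∂X = -48X^3 < 0 (assuming positive values)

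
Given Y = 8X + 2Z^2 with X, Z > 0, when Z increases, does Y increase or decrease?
Y increases

Taking the partial derivative:
∂Y/∂Z = 4Z

∂Y/∂Z = 4Z > 0 (assuming positive values)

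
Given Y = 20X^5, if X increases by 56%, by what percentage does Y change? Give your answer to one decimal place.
823.9%

For Y = 20X^5:
If X → X(1 + 0.56)
Then Y → Y · (1 + 0.56)^5
     ≈ Y · 9.2390

Percentage change = ((1 + 0.56)^5 − 1) × 100% ≈ 823.9%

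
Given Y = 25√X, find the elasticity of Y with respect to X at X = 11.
Elasticity = 1/2

Elasticity = (dY/dX) · (X/Y)

dY/dX = 25/(2·√X)
At X = 11: dY/dX = 25·√11/22, Y = 25·√11

Elasticity = (25·√11/22) · (11 / (25·√11)) = 1/2

Interpretation: for a small percentage change in X, the percentage change in Y is approximately 0.50 times as large.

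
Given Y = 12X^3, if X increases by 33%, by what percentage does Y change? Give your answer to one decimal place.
135.3%

For Y = 12X^3:
If X → X(1 + 0.33)
Then Y → Y · (1 + 0.33)^3
     ≈ Y · 2.3526

Percentage change = ((1 + 0.33)^3 − 1) × 100% ≈ 135.3%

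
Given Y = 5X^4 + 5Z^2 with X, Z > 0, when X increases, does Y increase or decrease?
Y increases

Taking the partial derivative:
∂Y/∂X = 20X^3

∂Y/∂X = 20X^3 > 0 (assuming positive values)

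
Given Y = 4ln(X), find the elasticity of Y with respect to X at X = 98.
Elasticity = 1/ln(98) ≈ 0.2181

Elasticity = (dY/dX) · (X/Y)

dY/dX = 4/X
At X = 98: dY/dX = 2/49, Y = 4·ln(98)

Elasticity = (2/49) · (98 / (4·ln(98))) = 1/ln(98) ≈ 0.2181

Interpretation: for a small percentage change in X, the percentage change in Y is approximately 0.22 times as large.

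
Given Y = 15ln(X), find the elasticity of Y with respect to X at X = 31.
Elasticity = 1/ln(31) ≈ 0.2912

Elasticity = (dY/dX) · (X/Y)

dY/dX = 15/X
At X = 31: dY/dX = 15/31, Y = 15·ln(31)

Elasticity = (15/31) · (31 / (15·ln(31))) = 1/ln(31) ≈ 0.2912

Interpretation: for a small percentage change in X, the percentage change in Y is approximately 0.29 times as large.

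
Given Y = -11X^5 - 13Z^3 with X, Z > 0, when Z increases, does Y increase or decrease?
Y decreases

Taking the partial derivative:
∂Y/∂Z = -39Z^2

∂Y/∂Z = -39Z^2 < 0 (assuming positive values)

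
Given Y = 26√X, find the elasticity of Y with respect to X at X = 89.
Elasticity = 1/2

Elasticity = (dY/dX) · (X/Y)

dY/dX = 13/√X
At X = 89: dY/dX = 13·√89/89, Y = 26·√89

Elasticity = (13·√89/89) · (89 / (26·√89)) = 1/2

Interpretation: for a small percentage change in X, the percentage change in Y is approximately 0.50 times as large.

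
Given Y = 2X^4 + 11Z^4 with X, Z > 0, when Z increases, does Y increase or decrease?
Y increases

Taking the partial derivative:
∂Y/∂Z = 44Z^3

∂Y/∂Z = 44Z^3 > 0 (assuming positive values)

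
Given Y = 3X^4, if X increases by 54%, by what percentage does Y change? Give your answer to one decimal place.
462.4%

For Y = 3X^4:
If X → X(1 + 0.54)
Then Y → Y · (1 + 0.54)^4
     ≈ Y · 5.6245

Percentage change = ((1 + 0.54)^4 − 1) × 100% ≈ 462.4%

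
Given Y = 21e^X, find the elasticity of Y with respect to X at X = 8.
Elasticity = 8

Elasticity = (dY/dX) · (X/Y)

dY/dX = 21·e^X
At X = 8: dY/dX = 21·e^8, Y = 21·e^8

Elasticity = (21·e^8) · (8 / (21·e^8)) = 8

Interpretation: for a small percentage change in X, the percentage change in Y is approximately 8.00 times as large.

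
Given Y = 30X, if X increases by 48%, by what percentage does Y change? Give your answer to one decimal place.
48.0%

For Y = 30X:
If X → X(1 + 0.48)
Then Y → Y · (1 + 0.48)^1
     = Y · 1.4800

Percentage change = ((1 + 0.48)^1 − 1) × 100% = 48.0%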